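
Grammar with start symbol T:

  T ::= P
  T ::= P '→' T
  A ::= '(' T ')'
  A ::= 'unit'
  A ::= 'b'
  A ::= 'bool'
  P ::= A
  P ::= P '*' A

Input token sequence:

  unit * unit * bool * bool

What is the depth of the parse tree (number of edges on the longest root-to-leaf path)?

[T [P [P [P [P [A unit]] * [A unit]] * [A bool]] * [A bool]]]

6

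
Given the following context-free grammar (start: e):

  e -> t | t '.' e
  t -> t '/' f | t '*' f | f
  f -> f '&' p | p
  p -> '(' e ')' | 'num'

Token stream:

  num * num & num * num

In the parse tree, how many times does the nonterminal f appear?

4

[e [t [t [t [f [p num]]] * [f [f [p num]] & [p num]]] * [f [p num]]]]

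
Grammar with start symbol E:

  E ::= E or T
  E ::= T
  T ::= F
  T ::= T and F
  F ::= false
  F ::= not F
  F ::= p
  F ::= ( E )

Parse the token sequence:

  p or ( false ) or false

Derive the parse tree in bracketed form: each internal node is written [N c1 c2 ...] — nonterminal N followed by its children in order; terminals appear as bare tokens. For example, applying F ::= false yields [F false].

E
E or T
E or T or T
T or T or T
F or T or T
p or T or T
p or F or T
p or ( E ) or T
p or ( T ) or T
p or ( F ) or T
p or ( false ) or T
p or ( false ) or F
p or ( false ) or false

[E [E [E [T [F p]]] or [T [F ( [E [T [F false]]] )]]] or [T [F false]]]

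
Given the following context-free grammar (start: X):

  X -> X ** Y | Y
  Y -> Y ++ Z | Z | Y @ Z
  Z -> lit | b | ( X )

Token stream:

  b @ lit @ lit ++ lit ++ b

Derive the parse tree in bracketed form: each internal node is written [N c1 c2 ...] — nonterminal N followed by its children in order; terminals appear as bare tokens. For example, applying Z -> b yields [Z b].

[X [Y [Y [Y [Y [Y [Z b]] @ [Z lit]] @ [Z lit]] ++ [Z lit]] ++ [Z b]]]

X
Y
Y ++ Z
Y ++ Z ++ Z
Y @ Z ++ Z ++ Z
Y @ Z @ Z ++ Z ++ Z
Z @ Z @ Z ++ Z ++ Z
b @ Z @ Z ++ Z ++ Z
b @ lit @ Z ++ Z ++ Z
b @ lit @ lit ++ Z ++ Z
b @ lit @ lit ++ lit ++ Z
b @ lit @ lit ++ lit ++ b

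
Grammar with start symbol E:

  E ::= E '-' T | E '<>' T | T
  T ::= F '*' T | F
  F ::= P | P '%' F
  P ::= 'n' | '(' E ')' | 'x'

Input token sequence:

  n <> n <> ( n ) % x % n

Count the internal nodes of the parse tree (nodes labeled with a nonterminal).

[E [E [E [T [F [P n]]]] <> [T [F [P n]]]] <> [T [F [P ( [E [T [F [P n]]]] )] % [F [P x] % [F [P n]]]]]]

20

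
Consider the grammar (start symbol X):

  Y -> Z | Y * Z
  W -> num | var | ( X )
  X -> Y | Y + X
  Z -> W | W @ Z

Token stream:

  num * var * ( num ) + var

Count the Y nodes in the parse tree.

[X [Y [Y [Y [Z [W num]]] * [Z [W var]]] * [Z [W ( [X [Y [Z [W num]]]] )]]] + [X [Y [Z [W var]]]]]

5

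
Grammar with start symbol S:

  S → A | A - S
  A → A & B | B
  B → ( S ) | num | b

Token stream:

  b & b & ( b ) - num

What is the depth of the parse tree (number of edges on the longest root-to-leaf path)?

6

[S [A [A [A [B b]] & [B b]] & [B ( [S [A [B b]]] )]] - [S [A [B num]]]]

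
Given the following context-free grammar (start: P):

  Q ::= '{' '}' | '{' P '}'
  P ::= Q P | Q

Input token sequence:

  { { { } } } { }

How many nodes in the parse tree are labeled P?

4

[P [Q { [P [Q { [P [Q { }]] }]] }] [P [Q { }]]]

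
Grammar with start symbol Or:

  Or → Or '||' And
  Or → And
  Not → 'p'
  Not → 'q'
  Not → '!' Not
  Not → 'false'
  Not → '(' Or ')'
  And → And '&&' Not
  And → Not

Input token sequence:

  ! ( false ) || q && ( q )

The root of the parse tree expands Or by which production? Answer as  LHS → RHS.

[Or [Or [And [Not ! [Not ( [Or [And [Not false]]] )]]]] || [And [And [Not q]] && [Not ( [Or [And [Not q]]] )]]]

Or → Or '||' And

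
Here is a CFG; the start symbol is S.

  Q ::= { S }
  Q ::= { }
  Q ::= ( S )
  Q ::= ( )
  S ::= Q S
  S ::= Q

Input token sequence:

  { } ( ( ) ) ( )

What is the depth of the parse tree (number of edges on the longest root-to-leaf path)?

5

[S [Q { }] [S [Q ( [S [Q ( )]] )] [S [Q ( )]]]]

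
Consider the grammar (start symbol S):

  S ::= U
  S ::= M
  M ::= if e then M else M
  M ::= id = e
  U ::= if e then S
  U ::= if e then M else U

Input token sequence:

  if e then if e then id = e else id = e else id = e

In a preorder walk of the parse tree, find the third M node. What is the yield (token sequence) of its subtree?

[S [M if e then [M if e then [M id = e] else [M id = e]] else [M id = e]]]

id = e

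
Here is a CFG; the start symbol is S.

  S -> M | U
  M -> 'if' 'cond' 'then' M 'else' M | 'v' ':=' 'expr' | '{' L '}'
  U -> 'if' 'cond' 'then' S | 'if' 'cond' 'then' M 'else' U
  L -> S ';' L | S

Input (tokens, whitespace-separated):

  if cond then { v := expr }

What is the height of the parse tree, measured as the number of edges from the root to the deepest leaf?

[S [U if cond then [S [M { [L [S [M v := expr]]] }]]]]

7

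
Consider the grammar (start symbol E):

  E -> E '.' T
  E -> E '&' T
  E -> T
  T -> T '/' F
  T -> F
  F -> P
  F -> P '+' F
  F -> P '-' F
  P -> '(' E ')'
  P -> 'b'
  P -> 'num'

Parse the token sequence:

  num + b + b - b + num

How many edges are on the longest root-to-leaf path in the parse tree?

8

[E [T [F [P num] + [F [P b] + [F [P b] - [F [P b] + [F [P num]]]]]]]]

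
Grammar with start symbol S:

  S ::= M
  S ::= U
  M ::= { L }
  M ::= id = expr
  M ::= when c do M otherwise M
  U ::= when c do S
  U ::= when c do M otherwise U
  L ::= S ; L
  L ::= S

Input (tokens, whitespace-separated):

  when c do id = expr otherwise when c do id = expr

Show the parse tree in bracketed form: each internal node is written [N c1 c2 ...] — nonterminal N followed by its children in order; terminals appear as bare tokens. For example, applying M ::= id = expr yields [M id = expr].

[S [U when c do [M id = expr] otherwise [U when c do [S [M id = expr]]]]]

S
U
when c do M otherwise U
when c do id = expr otherwise U
when c do id = expr otherwise when c do S
when c do id = expr otherwise when c do M
when c do id = expr otherwise when c do id = expr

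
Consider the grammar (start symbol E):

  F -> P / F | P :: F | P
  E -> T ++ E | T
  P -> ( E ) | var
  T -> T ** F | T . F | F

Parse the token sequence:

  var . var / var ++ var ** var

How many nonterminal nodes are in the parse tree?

[E [T [T [F [P var]]] . [F [P var] / [F [P var]]]] ++ [E [T [T [F [P var]]] ** [F [P var]]]]]

16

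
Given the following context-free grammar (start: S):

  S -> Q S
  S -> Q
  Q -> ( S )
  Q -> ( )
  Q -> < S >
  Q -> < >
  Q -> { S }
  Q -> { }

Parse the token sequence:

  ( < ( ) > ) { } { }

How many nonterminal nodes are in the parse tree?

10

[S [Q ( [S [Q < [S [Q ( )]] >]] )] [S [Q { }] [S [Q { }]]]]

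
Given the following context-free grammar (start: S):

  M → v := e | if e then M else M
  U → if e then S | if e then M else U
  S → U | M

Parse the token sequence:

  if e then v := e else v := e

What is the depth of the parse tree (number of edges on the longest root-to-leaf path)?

[S [M if e then [M v := e] else [M v := e]]]

3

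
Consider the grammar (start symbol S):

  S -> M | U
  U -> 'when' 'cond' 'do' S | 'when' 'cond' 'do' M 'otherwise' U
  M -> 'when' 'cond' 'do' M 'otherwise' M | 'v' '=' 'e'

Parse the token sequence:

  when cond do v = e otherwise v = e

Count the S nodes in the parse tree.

[S [M when cond do [M v = e] otherwise [M v = e]]]

1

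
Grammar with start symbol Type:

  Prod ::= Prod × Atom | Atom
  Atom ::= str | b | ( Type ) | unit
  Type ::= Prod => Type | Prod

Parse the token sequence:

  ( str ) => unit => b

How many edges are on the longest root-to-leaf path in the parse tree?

[Type [Prod [Atom ( [Type [Prod [Atom str]]] )]] => [Type [Prod [Atom unit]] => [Type [Prod [Atom b]]]]]

6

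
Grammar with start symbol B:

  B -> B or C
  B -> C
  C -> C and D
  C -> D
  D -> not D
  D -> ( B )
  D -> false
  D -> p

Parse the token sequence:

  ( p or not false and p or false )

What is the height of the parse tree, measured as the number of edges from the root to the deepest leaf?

[B [C [D ( [B [B [B [C [D p]]] or [C [C [D not [D false]]] and [D p]]] or [C [D false]]] )]]]

9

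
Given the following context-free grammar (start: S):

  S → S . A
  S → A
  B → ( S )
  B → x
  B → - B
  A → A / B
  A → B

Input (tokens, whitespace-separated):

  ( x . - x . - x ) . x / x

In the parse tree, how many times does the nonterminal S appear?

[S [S [A [B ( [S [S [S [A [B x]]] . [A [B - [B x]]]] . [A [B - [B x]]]] )]]] . [A [A [B x]] / [B x]]]

5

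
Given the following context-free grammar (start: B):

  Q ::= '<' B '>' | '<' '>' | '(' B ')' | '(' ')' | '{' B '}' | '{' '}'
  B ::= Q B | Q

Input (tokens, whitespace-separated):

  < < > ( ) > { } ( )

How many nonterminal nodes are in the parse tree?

10

[B [Q < [B [Q < >] [B [Q ( )]]] >] [B [Q { }] [B [Q ( )]]]]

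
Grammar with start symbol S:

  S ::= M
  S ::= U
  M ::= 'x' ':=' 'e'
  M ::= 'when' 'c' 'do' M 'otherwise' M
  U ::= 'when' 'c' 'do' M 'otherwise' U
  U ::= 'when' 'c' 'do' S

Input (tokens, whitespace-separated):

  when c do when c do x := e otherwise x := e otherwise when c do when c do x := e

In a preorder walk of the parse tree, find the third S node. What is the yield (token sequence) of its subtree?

x := e

[S [U when c do [M when c do [M x := e] otherwise [M x := e]] otherwise [U when c do [S [U when c do [S [M x := e]]]]]]]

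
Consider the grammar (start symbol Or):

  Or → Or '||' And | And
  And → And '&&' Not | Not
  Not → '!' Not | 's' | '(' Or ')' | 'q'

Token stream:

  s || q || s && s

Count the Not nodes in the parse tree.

[Or [Or [Or [And [Not s]]] || [And [Not q]]] || [And [And [Not s]] && [Not s]]]

4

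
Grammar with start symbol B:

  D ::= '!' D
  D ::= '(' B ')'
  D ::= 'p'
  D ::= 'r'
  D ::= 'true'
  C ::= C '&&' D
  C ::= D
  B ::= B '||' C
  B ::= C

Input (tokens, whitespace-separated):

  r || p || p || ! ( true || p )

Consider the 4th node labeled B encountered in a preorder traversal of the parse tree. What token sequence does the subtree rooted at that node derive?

[B [B [B [B [C [D r]]] || [C [D p]]] || [C [D p]]] || [C [D ! [D ( [B [B [C [D true]]] || [C [D p]]] )]]]]

r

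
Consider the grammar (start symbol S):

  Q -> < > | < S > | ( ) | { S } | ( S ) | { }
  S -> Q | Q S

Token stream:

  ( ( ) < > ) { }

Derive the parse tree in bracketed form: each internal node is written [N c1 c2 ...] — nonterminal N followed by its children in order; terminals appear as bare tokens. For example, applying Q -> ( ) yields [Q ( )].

S
Q S
( S ) S
( Q S ) S
( ( ) S ) S
( ( ) Q ) S
( ( ) < > ) S
( ( ) < > ) Q
( ( ) < > ) { }

[S [Q ( [S [Q ( )] [S [Q < >]]] )] [S [Q { }]]]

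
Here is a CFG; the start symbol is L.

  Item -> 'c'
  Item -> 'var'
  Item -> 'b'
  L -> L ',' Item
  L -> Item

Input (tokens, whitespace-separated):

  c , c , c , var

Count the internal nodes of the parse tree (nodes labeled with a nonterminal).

[L [L [L [L [Item c]] , [Item c]] , [Item c]] , [Item var]]

8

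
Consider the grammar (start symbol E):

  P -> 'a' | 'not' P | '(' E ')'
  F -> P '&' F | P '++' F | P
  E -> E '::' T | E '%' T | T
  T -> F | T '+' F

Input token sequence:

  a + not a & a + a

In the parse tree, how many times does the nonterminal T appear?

[E [T [T [T [F [P a]]] + [F [P not [P a]] & [F [P a]]]] + [F [P a]]]]

3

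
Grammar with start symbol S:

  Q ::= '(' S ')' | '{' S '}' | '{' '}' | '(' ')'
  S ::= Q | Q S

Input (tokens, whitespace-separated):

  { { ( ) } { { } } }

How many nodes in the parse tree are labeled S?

5

[S [Q { [S [Q { [S [Q ( )]] }] [S [Q { [S [Q { }]] }]]] }]]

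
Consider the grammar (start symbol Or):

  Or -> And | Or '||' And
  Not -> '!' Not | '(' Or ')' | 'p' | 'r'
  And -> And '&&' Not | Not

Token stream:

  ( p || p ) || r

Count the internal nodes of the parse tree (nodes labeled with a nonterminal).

12

[Or [Or [And [Not ( [Or [Or [And [Not p]]] || [And [Not p]]] )]]] || [And [Not r]]]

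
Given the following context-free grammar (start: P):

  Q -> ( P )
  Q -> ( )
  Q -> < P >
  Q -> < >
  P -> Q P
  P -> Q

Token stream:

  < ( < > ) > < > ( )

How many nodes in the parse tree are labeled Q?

5

[P [Q < [P [Q ( [P [Q < >]] )]] >] [P [Q < >] [P [Q ( )]]]]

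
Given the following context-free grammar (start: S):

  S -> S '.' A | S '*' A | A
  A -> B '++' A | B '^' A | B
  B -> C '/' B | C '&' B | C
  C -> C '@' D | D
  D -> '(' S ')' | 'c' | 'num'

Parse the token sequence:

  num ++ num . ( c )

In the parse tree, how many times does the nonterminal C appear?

4

[S [S [A [B [C [D num]]] ++ [A [B [C [D num]]]]]] . [A [B [C [D ( [S [A [B [C [D c]]]]] )]]]]]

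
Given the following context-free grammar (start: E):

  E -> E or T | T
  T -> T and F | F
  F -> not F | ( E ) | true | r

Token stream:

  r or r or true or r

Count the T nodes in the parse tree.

4

[E [E [E [E [T [F r]]] or [T [F r]]] or [T [F true]]] or [T [F r]]]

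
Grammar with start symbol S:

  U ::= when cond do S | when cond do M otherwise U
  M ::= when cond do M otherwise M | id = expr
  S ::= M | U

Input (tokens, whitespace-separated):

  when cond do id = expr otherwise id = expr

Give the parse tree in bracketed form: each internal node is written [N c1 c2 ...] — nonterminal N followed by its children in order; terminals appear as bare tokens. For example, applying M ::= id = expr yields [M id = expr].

[S [M when cond do [M id = expr] otherwise [M id = expr]]]

S
M
when cond do M otherwise M
when cond do id = expr otherwise M
when cond do id = expr otherwise id = expr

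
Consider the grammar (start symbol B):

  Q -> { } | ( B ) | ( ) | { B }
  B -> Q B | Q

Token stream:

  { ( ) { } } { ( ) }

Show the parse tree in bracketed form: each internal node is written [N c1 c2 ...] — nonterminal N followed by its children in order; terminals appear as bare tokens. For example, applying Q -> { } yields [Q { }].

B
Q B
{ B } B
{ Q B } B
{ ( ) B } B
{ ( ) Q } B
{ ( ) { } } B
{ ( ) { } } Q
{ ( ) { } } { B }
{ ( ) { } } { Q }
{ ( ) { } } { ( ) }

[B [Q { [B [Q ( )] [B [Q { }]]] }] [B [Q { [B [Q ( )]] }]]]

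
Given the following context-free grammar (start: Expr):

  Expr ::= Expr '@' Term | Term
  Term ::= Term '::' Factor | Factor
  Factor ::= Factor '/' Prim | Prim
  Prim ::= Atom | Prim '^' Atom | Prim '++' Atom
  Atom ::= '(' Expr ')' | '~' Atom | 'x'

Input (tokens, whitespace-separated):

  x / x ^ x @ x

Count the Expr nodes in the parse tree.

2

[Expr [Expr [Term [Factor [Factor [Prim [Atom x]]] / [Prim [Prim [Atom x]] ^ [Atom x]]]]] @ [Term [Factor [Prim [Atom x]]]]]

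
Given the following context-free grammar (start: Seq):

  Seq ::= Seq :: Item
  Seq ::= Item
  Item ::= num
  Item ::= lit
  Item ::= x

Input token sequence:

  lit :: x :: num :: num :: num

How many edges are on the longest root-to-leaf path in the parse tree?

[Seq [Seq [Seq [Seq [Seq [Item lit]] :: [Item x]] :: [Item num]] :: [Item num]] :: [Item num]]

6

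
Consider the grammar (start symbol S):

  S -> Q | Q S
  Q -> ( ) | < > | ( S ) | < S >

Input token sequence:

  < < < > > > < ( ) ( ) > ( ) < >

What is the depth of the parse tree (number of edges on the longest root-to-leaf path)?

[S [Q < [S [Q < [S [Q < >]] >]] >] [S [Q < [S [Q ( )] [S [Q ( )]]] >] [S [Q ( )] [S [Q < >]]]]]

6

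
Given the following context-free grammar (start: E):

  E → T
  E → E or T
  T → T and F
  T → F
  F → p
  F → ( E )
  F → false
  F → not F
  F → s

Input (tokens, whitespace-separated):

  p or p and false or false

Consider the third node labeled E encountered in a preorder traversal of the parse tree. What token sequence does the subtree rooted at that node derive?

p

[E [E [E [T [F p]]] or [T [T [F p]] and [F false]]] or [T [F false]]]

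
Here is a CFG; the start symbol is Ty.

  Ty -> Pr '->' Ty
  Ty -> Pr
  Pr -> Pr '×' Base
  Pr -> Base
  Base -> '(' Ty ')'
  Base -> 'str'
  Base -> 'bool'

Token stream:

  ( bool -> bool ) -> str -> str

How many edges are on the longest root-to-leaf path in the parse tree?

[Ty [Pr [Base ( [Ty [Pr [Base bool]] -> [Ty [Pr [Base bool]]]] )]] -> [Ty [Pr [Base str]] -> [Ty [Pr [Base str]]]]]

7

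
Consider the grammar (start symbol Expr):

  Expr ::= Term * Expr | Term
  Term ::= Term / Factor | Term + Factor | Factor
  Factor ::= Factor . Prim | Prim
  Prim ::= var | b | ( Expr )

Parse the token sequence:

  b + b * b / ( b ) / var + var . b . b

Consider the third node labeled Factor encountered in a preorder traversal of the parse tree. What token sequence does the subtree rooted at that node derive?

[Expr [Term [Term [Factor [Prim b]]] + [Factor [Prim b]]] * [Expr [Term [Term [Term [Term [Factor [Prim b]]] / [Factor [Prim ( [Expr [Term [Factor [Prim b]]]] )]]] / [Factor [Prim var]]] + [Factor [Factor [Factor [Prim var]] . [Prim b]] . [Prim b]]]]]

b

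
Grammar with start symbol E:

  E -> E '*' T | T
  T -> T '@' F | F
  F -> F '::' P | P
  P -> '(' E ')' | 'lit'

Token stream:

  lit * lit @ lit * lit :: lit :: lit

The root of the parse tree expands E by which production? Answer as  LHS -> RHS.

[E [E [E [T [F [P lit]]]] * [T [T [F [P lit]]] @ [F [P lit]]]] * [T [F [F [F [P lit]] :: [P lit]] :: [P lit]]]]

E -> E '*' T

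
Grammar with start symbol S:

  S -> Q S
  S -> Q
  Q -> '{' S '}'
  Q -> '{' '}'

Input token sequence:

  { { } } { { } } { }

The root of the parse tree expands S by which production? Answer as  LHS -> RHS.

[S [Q { [S [Q { }]] }] [S [Q { [S [Q { }]] }] [S [Q { }]]]]

S -> Q S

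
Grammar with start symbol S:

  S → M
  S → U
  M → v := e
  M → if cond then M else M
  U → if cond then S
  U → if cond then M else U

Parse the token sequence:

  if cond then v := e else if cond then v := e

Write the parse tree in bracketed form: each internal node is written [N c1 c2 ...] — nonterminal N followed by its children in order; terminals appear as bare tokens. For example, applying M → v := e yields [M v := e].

[S [U if cond then [M v := e] else [U if cond then [S [M v := e]]]]]

S
U
if cond then M else U
if cond then v := e else U
if cond then v := e else if cond then S
if cond then v := e else if cond then M
if cond then v := e else if cond then v := e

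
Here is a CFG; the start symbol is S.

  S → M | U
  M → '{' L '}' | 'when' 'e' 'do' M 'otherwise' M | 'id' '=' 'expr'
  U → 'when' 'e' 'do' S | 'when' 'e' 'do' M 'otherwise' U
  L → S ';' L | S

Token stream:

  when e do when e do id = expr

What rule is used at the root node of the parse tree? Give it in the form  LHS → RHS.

[S [U when e do [S [U when e do [S [M id = expr]]]]]]

S → U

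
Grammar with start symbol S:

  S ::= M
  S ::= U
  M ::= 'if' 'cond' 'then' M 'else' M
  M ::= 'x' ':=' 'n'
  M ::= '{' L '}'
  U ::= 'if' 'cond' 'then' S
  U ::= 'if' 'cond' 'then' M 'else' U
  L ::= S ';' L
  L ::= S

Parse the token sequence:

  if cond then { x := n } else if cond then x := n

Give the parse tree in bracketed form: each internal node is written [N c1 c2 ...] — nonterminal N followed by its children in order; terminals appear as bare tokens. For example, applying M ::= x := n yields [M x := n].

[S [U if cond then [M { [L [S [M x := n]]] }] else [U if cond then [S [M x := n]]]]]

S
U
if cond then M else U
if cond then { L } else U
if cond then { S } else U
if cond then { M } else U
if cond then { x := n } else U
if cond then { x := n } else if cond then S
if cond then { x := n } else if cond then M
if cond then { x := n } else if cond then x := n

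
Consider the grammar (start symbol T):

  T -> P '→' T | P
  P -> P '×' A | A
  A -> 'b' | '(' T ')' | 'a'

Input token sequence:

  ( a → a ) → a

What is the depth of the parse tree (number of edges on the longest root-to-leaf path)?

[T [P [A ( [T [P [A a]] → [T [P [A a]]]] )]] → [T [P [A a]]]]

7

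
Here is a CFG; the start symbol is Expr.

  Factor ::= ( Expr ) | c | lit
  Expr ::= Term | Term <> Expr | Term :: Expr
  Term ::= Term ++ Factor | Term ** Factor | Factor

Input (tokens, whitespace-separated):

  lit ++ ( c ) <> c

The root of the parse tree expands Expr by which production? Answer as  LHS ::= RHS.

[Expr [Term [Term [Factor lit]] ++ [Factor ( [Expr [Term [Factor c]]] )]] <> [Expr [Term [Factor c]]]]

Expr ::= Term <> Expr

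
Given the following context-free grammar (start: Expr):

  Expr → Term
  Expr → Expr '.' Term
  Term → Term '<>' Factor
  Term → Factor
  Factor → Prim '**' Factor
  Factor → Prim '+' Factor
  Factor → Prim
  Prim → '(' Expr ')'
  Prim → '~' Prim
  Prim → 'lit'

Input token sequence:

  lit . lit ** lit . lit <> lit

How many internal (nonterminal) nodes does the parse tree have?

[Expr [Expr [Expr [Term [Factor [Prim lit]]]] . [Term [Factor [Prim lit] ** [Factor [Prim lit]]]]] . [Term [Term [Factor [Prim lit]]] <> [Factor [Prim lit]]]]

17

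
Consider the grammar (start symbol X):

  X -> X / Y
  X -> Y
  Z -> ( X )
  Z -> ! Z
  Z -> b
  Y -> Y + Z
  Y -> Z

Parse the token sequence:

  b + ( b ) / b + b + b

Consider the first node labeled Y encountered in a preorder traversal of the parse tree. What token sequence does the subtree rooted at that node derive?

[X [X [Y [Y [Z b]] + [Z ( [X [Y [Z b]]] )]]] / [Y [Y [Y [Z b]] + [Z b]] + [Z b]]]

b + ( b )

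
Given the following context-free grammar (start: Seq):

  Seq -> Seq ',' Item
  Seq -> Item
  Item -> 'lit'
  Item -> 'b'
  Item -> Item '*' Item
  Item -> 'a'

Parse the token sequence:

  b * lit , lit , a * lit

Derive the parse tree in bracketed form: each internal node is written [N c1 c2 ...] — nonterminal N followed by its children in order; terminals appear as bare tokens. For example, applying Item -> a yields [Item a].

Seq
Seq , Item
Seq , Item , Item
Item , Item , Item
Item * Item , Item , Item
b * Item , Item , Item
b * lit , Item , Item
b * lit , lit , Item
b * lit , lit , Item * Item
b * lit , lit , a * Item
b * lit , lit , a * lit

[Seq [Seq [Seq [Item [Item b] * [Item lit]]] , [Item lit]] , [Item [Item a] * [Item lit]]]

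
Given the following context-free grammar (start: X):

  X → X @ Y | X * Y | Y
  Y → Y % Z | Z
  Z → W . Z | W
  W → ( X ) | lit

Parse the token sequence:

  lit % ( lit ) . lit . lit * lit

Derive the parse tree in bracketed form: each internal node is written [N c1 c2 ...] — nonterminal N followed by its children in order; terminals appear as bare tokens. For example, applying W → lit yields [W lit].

X
X * Y
Y * Y
Y % Z * Y
Z % Z * Y
W % Z * Y
lit % Z * Y
lit % W . Z * Y
lit % ( X ) . Z * Y
lit % ( Y ) . Z * Y
lit % ( Z ) . Z * Y
lit % ( W ) . Z * Y
lit % ( lit ) . Z * Y
lit % ( lit ) . W . Z * Y
lit % ( lit ) . lit . Z * Y
lit % ( lit ) . lit . W * Y
lit % ( lit ) . lit . lit * Y
lit % ( lit ) . lit . lit * Z
lit % ( lit ) . lit . lit * W
lit % ( lit ) . lit . lit * lit

[X [X [Y [Y [Z [W lit]]] % [Z [W ( [X [Y [Z [W lit]]]] )] . [Z [W lit] . [Z [W lit]]]]]] * [Y [Z [W lit]]]]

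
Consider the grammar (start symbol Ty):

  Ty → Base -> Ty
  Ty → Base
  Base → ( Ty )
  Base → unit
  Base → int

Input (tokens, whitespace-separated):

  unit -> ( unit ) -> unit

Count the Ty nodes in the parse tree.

[Ty [Base unit] -> [Ty [Base ( [Ty [Base unit]] )] -> [Ty [Base unit]]]]

4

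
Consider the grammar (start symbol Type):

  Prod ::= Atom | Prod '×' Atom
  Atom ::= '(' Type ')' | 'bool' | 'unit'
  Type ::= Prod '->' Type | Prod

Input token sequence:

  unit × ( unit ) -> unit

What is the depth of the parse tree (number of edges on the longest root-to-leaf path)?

6

[Type [Prod [Prod [Atom unit]] × [Atom ( [Type [Prod [Atom unit]]] )]] -> [Type [Prod [Atom unit]]]]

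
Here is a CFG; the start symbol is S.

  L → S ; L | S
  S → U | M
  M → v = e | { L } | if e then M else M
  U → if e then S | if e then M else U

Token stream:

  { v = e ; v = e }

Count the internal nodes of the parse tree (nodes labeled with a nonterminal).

8

[S [M { [L [S [M v = e]] ; [L [S [M v = e]]]] }]]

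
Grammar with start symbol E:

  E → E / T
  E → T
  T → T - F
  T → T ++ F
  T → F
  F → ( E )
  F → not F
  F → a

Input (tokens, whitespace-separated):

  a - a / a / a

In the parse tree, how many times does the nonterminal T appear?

4

[E [E [E [T [T [F a]] - [F a]]] / [T [F a]]] / [T [F a]]]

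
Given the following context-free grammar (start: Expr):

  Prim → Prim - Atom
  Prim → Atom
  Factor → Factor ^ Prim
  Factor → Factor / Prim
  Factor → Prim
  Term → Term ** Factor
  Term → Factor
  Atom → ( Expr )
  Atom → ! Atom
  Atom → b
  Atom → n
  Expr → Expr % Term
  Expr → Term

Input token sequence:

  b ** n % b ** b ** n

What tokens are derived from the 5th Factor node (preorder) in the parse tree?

[Expr [Expr [Term [Term [Factor [Prim [Atom b]]]] ** [Factor [Prim [Atom n]]]]] % [Term [Term [Term [Factor [Prim [Atom b]]]] ** [Factor [Prim [Atom b]]]] ** [Factor [Prim [Atom n]]]]]

n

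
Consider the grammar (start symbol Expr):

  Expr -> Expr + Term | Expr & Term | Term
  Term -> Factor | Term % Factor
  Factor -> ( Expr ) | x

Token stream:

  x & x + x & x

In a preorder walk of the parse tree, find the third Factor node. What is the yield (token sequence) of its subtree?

x

[Expr [Expr [Expr [Expr [Term [Factor x]]] & [Term [Factor x]]] + [Term [Factor x]]] & [Term [Factor x]]]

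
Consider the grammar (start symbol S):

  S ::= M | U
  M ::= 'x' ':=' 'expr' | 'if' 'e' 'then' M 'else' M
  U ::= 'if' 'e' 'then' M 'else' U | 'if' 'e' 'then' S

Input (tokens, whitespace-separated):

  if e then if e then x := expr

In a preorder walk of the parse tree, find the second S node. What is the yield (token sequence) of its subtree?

if e then x := expr

[S [U if e then [S [U if e then [S [M x := expr]]]]]]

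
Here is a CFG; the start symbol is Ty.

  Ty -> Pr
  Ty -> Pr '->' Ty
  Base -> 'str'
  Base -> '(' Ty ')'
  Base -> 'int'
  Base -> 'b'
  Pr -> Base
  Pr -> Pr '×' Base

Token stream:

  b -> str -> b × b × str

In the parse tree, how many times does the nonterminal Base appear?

5

[Ty [Pr [Base b]] -> [Ty [Pr [Base str]] -> [Ty [Pr [Pr [Pr [Base b]] × [Base b]] × [Base str]]]]]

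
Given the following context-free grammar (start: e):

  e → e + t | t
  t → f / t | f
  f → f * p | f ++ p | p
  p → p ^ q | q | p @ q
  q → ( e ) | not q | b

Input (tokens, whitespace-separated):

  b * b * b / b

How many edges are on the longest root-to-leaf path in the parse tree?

7

[e [t [f [f [f [p [q b]]] * [p [q b]]] * [p [q b]]] / [t [f [p [q b]]]]]]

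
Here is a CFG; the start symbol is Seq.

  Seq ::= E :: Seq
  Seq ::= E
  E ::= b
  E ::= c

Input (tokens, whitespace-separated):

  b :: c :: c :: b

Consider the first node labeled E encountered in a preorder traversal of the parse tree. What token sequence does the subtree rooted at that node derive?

b

[Seq [E b] :: [Seq [E c] :: [Seq [E c] :: [Seq [E b]]]]]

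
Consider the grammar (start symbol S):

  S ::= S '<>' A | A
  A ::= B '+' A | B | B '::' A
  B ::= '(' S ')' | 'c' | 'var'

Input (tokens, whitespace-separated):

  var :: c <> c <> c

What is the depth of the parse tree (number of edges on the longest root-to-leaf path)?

6

[S [S [S [A [B var] :: [A [B c]]]] <> [A [B c]]] <> [A [B c]]]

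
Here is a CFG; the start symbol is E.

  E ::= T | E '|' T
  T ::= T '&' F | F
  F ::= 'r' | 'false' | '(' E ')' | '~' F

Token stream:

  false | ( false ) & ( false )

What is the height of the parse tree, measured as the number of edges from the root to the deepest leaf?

7

[E [E [T [F false]]] | [T [T [F ( [E [T [F false]]] )]] & [F ( [E [T [F false]]] )]]]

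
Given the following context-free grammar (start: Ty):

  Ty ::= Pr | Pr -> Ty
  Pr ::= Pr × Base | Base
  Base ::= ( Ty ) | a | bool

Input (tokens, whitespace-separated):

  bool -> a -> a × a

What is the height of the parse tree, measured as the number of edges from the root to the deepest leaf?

[Ty [Pr [Base bool]] -> [Ty [Pr [Base a]] -> [Ty [Pr [Pr [Base a]] × [Base a]]]]]

6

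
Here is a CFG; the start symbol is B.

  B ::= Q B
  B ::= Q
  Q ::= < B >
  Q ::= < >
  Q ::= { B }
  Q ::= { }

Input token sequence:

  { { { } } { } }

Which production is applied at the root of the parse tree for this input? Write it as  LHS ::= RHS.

[B [Q { [B [Q { [B [Q { }]] }] [B [Q { }]]] }]]

B ::= Q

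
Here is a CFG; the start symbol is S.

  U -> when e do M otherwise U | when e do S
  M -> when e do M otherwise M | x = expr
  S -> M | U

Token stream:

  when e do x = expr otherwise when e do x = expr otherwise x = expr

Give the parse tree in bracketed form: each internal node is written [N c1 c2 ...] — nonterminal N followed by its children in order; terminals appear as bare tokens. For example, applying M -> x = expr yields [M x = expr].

S
M
when e do M otherwise M
when e do x = expr otherwise M
when e do x = expr otherwise when e do M otherwise M
when e do x = expr otherwise when e do x = expr otherwise M
when e do x = expr otherwise when e do x = expr otherwise x = expr

[S [M when e do [M x = expr] otherwise [M when e do [M x = expr] otherwise [M x = expr]]]]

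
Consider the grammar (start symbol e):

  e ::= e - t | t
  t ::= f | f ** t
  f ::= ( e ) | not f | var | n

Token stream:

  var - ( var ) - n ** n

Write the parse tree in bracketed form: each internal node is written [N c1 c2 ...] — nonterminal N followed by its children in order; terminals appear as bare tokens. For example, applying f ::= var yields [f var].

e
e - t
e - t - t
t - t - t
f - t - t
var - t - t
var - f - t
var - ( e ) - t
var - ( t ) - t
var - ( f ) - t
var - ( var ) - t
var - ( var ) - f ** t
var - ( var ) - n ** t
var - ( var ) - n ** f
var - ( var ) - n ** n

[e [e [e [t [f var]]] - [t [f ( [e [t [f var]]] )]]] - [t [f n] ** [t [f n]]]]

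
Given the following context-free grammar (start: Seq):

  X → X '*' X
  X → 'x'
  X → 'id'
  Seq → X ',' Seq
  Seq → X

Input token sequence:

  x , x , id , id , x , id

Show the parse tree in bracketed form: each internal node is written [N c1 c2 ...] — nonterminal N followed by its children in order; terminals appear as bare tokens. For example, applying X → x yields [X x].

Seq
X , Seq
x , Seq
x , X , Seq
x , x , Seq
x , x , X , Seq
x , x , id , Seq
x , x , id , X , Seq
x , x , id , id , Seq
x , x , id , id , X , Seq
x , x , id , id , x , Seq
x , x , id , id , x , X
x , x , id , id , x , id

[Seq [X x] , [Seq [X x] , [Seq [X id] , [Seq [X id] , [Seq [X x] , [Seq [X id]]]]]]]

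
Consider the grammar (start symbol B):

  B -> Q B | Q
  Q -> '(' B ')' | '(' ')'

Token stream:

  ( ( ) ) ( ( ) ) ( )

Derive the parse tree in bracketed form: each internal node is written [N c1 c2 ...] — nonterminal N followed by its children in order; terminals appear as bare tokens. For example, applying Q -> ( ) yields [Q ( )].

[B [Q ( [B [Q ( )]] )] [B [Q ( [B [Q ( )]] )] [B [Q ( )]]]]

B
Q B
( B ) B
( Q ) B
( ( ) ) B
( ( ) ) Q B
( ( ) ) ( B ) B
( ( ) ) ( Q ) B
( ( ) ) ( ( ) ) B
( ( ) ) ( ( ) ) Q
( ( ) ) ( ( ) ) ( )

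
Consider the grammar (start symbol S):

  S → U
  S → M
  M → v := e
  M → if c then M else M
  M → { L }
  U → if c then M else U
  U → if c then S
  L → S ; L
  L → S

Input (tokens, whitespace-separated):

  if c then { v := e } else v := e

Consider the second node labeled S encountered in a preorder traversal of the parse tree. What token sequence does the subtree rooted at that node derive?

[S [M if c then [M { [L [S [M v := e]]] }] else [M v := e]]]

v := e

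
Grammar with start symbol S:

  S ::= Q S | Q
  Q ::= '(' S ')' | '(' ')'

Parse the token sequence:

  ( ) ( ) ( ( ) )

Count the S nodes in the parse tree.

[S [Q ( )] [S [Q ( )] [S [Q ( [S [Q ( )]] )]]]]

4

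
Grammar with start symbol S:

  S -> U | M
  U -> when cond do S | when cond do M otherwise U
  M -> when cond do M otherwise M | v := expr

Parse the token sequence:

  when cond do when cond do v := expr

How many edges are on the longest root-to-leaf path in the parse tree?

6

[S [U when cond do [S [U when cond do [S [M v := expr]]]]]]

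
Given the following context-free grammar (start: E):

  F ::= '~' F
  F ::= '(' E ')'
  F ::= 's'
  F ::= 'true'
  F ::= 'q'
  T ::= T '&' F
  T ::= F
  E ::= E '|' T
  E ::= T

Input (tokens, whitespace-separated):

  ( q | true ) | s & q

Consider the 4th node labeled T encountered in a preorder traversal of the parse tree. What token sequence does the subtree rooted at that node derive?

[E [E [T [F ( [E [E [T [F q]]] | [T [F true]]] )]]] | [T [T [F s]] & [F q]]]

s & q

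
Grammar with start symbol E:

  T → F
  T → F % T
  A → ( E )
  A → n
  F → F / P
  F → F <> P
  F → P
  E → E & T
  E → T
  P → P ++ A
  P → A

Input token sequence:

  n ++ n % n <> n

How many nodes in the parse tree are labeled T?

[E [T [F [P [P [A n]] ++ [A n]]] % [T [F [F [P [A n]]] <> [P [A n]]]]]]

2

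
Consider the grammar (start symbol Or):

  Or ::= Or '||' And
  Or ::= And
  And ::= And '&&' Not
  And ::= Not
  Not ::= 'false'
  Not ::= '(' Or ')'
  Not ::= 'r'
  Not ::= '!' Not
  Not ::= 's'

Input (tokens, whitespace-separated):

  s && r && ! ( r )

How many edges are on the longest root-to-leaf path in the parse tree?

[Or [And [And [And [Not s]] && [Not r]] && [Not ! [Not ( [Or [And [Not r]]] )]]]]

7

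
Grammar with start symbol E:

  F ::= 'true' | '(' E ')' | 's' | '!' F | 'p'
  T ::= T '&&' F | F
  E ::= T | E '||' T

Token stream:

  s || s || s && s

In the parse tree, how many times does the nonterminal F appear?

4

[E [E [E [T [F s]]] || [T [F s]]] || [T [T [F s]] && [F s]]]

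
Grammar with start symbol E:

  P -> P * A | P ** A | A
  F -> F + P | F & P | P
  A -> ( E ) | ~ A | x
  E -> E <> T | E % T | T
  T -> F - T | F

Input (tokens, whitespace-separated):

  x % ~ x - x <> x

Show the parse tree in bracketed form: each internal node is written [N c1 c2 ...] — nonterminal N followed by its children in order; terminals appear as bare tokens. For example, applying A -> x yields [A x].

[E [E [E [T [F [P [A x]]]]] % [T [F [P [A ~ [A x]]]] - [T [F [P [A x]]]]]] <> [T [F [P [A x]]]]]

E
E <> T
E % T <> T
T % T <> T
F % T <> T
P % T <> T
A % T <> T
x % T <> T
x % F - T <> T
x % P - T <> T
x % A - T <> T
x % ~ A - T <> T
x % ~ x - T <> T
x % ~ x - F <> T
x % ~ x - P <> T
x % ~ x - A <> T
x % ~ x - x <> T
x % ~ x - x <> F
x % ~ x - x <> P
x % ~ x - x <> A
x % ~ x - x <> x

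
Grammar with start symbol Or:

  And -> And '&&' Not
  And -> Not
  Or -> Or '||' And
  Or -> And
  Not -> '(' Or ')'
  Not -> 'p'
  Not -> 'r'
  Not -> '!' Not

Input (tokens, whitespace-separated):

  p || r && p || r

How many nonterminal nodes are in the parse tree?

[Or [Or [Or [And [Not p]]] || [And [And [Not r]] && [Not p]]] || [And [Not r]]]

11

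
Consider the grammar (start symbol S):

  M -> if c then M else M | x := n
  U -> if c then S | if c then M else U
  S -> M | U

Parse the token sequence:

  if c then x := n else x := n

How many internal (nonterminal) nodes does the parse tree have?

[S [M if c then [M x := n] else [M x := n]]]

4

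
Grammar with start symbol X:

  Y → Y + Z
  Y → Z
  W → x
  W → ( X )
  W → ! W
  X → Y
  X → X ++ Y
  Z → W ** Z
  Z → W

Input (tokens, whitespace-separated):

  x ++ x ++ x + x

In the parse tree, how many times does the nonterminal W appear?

4

[X [X [X [Y [Z [W x]]]] ++ [Y [Z [W x]]]] ++ [Y [Y [Z [W x]]] + [Z [W x]]]]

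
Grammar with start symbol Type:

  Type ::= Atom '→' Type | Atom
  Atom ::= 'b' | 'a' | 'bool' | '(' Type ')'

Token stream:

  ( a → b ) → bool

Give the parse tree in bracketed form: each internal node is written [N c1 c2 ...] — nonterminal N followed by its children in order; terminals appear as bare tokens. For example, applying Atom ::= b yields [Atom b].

Type
Atom → Type
( Type ) → Type
( Atom → Type ) → Type
( a → Type ) → Type
( a → Atom ) → Type
( a → b ) → Type
( a → b ) → Atom
( a → b ) → bool

[Type [Atom ( [Type [Atom a] → [Type [Atom b]]] )] → [Type [Atom bool]]]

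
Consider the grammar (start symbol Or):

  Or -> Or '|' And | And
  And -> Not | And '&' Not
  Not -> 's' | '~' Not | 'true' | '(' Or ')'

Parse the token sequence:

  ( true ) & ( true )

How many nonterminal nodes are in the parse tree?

11

[Or [And [And [Not ( [Or [And [Not true]]] )]] & [Not ( [Or [And [Not true]]] )]]]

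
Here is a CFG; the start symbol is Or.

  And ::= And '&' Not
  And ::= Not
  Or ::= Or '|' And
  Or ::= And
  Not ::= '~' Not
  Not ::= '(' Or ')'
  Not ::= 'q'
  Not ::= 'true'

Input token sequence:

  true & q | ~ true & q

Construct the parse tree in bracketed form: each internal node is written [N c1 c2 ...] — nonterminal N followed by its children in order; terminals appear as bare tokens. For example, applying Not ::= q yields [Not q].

[Or [Or [And [And [Not true]] & [Not q]]] | [And [And [Not ~ [Not true]]] & [Not q]]]

Or
Or | And
And | And
And & Not | And
Not & Not | And
true & Not | And
true & q | And
true & q | And & Not
true & q | Not & Not
true & q | ~ Not & Not
true & q | ~ true & Not
true & q | ~ true & q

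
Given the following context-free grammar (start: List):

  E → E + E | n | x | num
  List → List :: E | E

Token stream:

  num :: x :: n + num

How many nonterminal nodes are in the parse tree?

[List [List [List [E num]] :: [E x]] :: [E [E n] + [E num]]]

8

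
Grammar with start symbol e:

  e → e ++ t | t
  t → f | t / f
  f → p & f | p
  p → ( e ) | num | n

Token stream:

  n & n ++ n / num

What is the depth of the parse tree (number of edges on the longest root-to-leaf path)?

6

[e [e [t [f [p n] & [f [p n]]]]] ++ [t [t [f [p n]]] / [f [p num]]]]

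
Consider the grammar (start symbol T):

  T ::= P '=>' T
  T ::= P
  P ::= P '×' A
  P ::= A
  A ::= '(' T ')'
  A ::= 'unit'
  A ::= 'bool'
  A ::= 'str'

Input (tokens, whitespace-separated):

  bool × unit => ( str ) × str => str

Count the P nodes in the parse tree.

6

[T [P [P [A bool]] × [A unit]] => [T [P [P [A ( [T [P [A str]]] )]] × [A str]] => [T [P [A str]]]]]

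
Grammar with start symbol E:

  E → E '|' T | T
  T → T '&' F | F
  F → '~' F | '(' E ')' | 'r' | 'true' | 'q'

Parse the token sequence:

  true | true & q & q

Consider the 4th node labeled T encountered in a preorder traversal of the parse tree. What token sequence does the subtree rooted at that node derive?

[E [E [T [F true]]] | [T [T [T [F true]] & [F q]] & [F q]]]

true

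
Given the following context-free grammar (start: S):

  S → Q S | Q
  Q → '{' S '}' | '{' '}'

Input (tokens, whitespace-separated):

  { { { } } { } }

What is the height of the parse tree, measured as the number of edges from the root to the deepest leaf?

[S [Q { [S [Q { [S [Q { }]] }] [S [Q { }]]] }]]

6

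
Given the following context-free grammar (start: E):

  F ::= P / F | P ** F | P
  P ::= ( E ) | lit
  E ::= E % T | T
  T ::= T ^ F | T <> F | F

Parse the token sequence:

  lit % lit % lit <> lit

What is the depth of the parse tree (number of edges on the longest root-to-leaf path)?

6

[E [E [E [T [F [P lit]]]] % [T [F [P lit]]]] % [T [T [F [P lit]]] <> [F [P lit]]]]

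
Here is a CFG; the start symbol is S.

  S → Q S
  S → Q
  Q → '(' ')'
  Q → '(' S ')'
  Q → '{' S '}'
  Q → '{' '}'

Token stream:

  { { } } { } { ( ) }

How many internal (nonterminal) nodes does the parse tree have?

10

[S [Q { [S [Q { }]] }] [S [Q { }] [S [Q { [S [Q ( )]] }]]]]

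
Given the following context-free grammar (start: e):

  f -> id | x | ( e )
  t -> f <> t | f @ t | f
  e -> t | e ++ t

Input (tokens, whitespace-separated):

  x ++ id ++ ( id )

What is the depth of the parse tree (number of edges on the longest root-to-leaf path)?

[e [e [e [t [f x]]] ++ [t [f id]]] ++ [t [f ( [e [t [f id]]] )]]]

6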